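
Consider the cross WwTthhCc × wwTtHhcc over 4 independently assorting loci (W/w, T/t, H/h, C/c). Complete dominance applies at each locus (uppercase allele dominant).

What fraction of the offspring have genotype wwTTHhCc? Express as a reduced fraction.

WwTthhCc gametes: WThC×2, WThc×2, WthC×2, Wthc×2, wThC×2, wThc×2, wthC×2, wthc×2
wwTtHhcc gametes: wTHc×4, wThc×4, wtHc×4, wthc×4
WwTthhCc×wwTtHhcc grid (16·16=256): WwTTHhCc=8 WwTTHhcc=8 WwTThhCc=8 WwTThhcc=8 WwTtHhCc=16 WwTtHhcc=16 WwTthhCc=16 WwTthhcc=16 WwttHhCc=8 WwttHhcc=8 WwtthhCc=8 Wwtthhcc=8 wwTTHhCc=8 wwTTHhcc=8 wwTThhCc=8 wwTThhcc=8 wwTtHhCc=16 wwTtHhcc=16 wwTthhCc=16 wwTthhcc=16 wwttHhCc=8 wwttHhcc=8 wwtthhCc=8 wwtthhcc=8
wwTTHhCc hits 8/256; gcd=8; 8÷8/256÷8 = 1/32

P(wwTTHhCc) = 1/32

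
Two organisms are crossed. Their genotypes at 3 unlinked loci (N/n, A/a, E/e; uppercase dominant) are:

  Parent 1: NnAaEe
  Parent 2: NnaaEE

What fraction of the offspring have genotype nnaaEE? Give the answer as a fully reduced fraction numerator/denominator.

P(nnaaEE) = 1/16

NnAaEe gametes: NAE×1, NAe×1, NaE×1, Nae×1, nAE×1, nAe×1, naE×1, nae×1
NnaaEE gametes: NaE×4, naE×4
NnAaEe×NnaaEE grid (8·8=64): NNAaEE=4 NNAaEe=4 NNaaEE=4 NNaaEe=4 NnAaEE=8 NnAaEe=8 NnaaEE=8 NnaaEe=8 nnAaEE=4 nnAaEe=4 nnaaEE=4 nnaaEe=4
nnaaEE hits 4/64; gcd=4; 4÷4/64÷4 = 1/16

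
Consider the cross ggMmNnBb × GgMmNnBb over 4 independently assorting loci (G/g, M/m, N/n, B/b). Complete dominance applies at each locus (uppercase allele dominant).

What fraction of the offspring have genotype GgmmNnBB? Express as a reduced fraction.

P(GgmmNnBB) = 1/64

ggMmNnBb gametes: gMNB×2, gMNb×2, gMnB×2, gMnb×2, gmNB×2, gmNb×2, gmnB×2, gmnb×2
GgMmNnBb gametes: GMNB×1, GMNb×1, GMnB×1, GMnb×1, GmNB×1, GmNb×1, GmnB×1, Gmnb×1, gMNB×1, gMNb×1, gMnB×1, gMnb×1, gmNB×1, gmNb×1, gmnB×1, gmnb×1
ggMmNnBb×GgMmNnBb grid (16·16=256): GgMMNNBB=2 GgMMNNBb=4 GgMMNNbb=2 GgMMNnBB=4 GgMMNnBb=8 GgMMNnbb=4 GgMMnnBB=2 GgMMnnBb=4 GgMMnnbb=2 GgMmNNBB=4 GgMmNNBb=8 GgMmNNbb=4 GgMmNnBB=8 GgMmNnBb=16 GgMmNnbb=8 GgMmnnBB=4 GgMmnnBb=8 GgMmnnbb=4 GgmmNNBB=2 GgmmNNBb=4 GgmmNNbb=2 GgmmNnBB=4 GgmmNnBb=8 GgmmNnbb=4 GgmmnnBB=2 GgmmnnBb=4 Ggmmnnbb=2 ggMMNNBB=2 ggMMNNBb=4 ggMMNNbb=2 ggMMNnBB=4 ggMMNnBb=8 ggMMNnbb=4 ggMMnnBB=2 ggMMnnBb=4 ggMMnnbb=2 ggMmNNBB=4 ggMmNNBb=8 ggMmNNbb=4 ggMmNnBB=8 ggMmNnBb=16 ggMmNnbb=8 ggMmnnBB=4 ggMmnnBb=8 ggMmnnbb=4 ggmmNNBB=2 ggmmNNBb=4 ggmmNNbb=2 ggmmNnBB=4 ggmmNnBb=8 ggmmNnbb=4 ggmmnnBB=2 ggmmnnBb=4 ggmmnnbb=2
GgmmNnBB hits 4/256; gcd=4; 4÷4/256÷4 = 1/64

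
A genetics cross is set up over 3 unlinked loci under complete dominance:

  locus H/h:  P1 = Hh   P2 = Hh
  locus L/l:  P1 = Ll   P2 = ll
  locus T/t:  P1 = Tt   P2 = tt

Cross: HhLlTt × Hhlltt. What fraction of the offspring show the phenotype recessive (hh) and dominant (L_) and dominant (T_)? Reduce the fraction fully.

HhLlTt gametes: HLT×1, HLt×1, HlT×1, Hlt×1, hLT×1, hLt×1, hlT×1, hlt×1
Hhlltt gametes: Hlt×4, hlt×4
HhLlTt×Hhlltt grid (8·8=64): HHLlTt=4 HHLltt=4 HHllTt=4 HHlltt=4 HhLlTt=8 HhLltt=8 HhllTt=8 Hhlltt=8 hhLlTt=4 hhLltt=4 hhllTt=4 hhlltt=4
hh L_ T_ hits 4/64; gcd=4; 4÷4/64÷4 = 1/16

P(hh L_ T_) = 1/16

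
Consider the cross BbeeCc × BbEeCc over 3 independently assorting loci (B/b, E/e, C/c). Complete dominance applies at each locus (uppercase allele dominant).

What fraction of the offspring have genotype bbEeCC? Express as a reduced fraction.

BbeeCc gametes: BeC×2, Bec×2, beC×2, bec×2
BbEeCc gametes: BEC×1, BEc×1, BeC×1, Bec×1, bEC×1, bEc×1, beC×1, bec×1
BbeeCc×BbEeCc grid (8·8=64): BBEeCC=2 BBEeCc=4 BBEecc=2 BBeeCC=2 BBeeCc=4 BBeecc=2 BbEeCC=4 BbEeCc=8 BbEecc=4 BbeeCC=4 BbeeCc=8 Bbeecc=4 bbEeCC=2 bbEeCc=4 bbEecc=2 bbeeCC=2 bbeeCc=4 bbeecc=2
bbEeCC hits 2/64; gcd=2; 2÷2/64÷2 = 1/32

P(bbEeCC) = 1/32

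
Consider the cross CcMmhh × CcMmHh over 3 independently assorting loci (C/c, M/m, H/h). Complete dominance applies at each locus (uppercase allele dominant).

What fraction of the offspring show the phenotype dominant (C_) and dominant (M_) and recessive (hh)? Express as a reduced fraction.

CcMmhh gametes: CMh×2, Cmh×2, cMh×2, cmh×2
CcMmHh gametes: CMH×1, CMh×1, CmH×1, Cmh×1, cMH×1, cMh×1, cmH×1, cmh×1
CcMmhh×CcMmHh grid (8·8=64): CCMMHh=2 CCMMhh=2 CCMmHh=4 CCMmhh=4 CCmmHh=2 CCmmhh=2 CcMMHh=4 CcMMhh=4 CcMmHh=8 CcMmhh=8 CcmmHh=4 Ccmmhh=4 ccMMHh=2 ccMMhh=2 ccMmHh=4 ccMmhh=4 ccmmHh=2 ccmmhh=2
C_ M_ hh hits 18/64; gcd=2; 18÷2/64÷2 = 9/32

P(C_ M_ hh) = 9/32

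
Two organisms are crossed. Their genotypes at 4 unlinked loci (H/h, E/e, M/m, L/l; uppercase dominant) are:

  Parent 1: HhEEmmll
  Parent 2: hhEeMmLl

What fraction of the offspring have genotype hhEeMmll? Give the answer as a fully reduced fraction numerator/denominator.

HhEEmmll gametes: HEml×8, hEml×8
hhEeMmLl gametes: hEML×2, hEMl×2, hEmL×2, hEml×2, heML×2, heMl×2, hemL×2, heml×2
HhEEmmll×hhEeMmLl grid (16·16=256): HhEEMmLl=16 HhEEMmll=16 HhEEmmLl=16 HhEEmmll=16 HhEeMmLl=16 HhEeMmll=16 HhEemmLl=16 HhEemmll=16 hhEEMmLl=16 hhEEMmll=16 hhEEmmLl=16 hhEEmmll=16 hhEeMmLl=16 hhEeMmll=16 hhEemmLl=16 hhEemmll=16
hhEeMmll hits 16/256; gcd=16; 16÷16/256÷16 = 1/16

P(hhEeMmll) = 1/16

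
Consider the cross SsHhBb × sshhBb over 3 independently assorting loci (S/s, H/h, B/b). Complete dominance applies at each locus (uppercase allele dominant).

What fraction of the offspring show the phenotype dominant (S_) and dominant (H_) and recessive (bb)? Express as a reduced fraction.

SsHhBb gametes: SHB×1, SHb×1, ShB×1, Shb×1, sHB×1, sHb×1, shB×1, shb×1
sshhBb gametes: shB×4, shb×4
SsHhBb×sshhBb grid (8·8=64): SsHhBB=4 SsHhBb=8 SsHhbb=4 SshhBB=4 SshhBb=8 Sshhbb=4 ssHhBB=4 ssHhBb=8 ssHhbb=4 sshhBB=4 sshhBb=8 sshhbb=4
S_ H_ bb hits 4/64; gcd=4; 4÷4/64÷4 = 1/16

P(S_ H_ bb) = 1/16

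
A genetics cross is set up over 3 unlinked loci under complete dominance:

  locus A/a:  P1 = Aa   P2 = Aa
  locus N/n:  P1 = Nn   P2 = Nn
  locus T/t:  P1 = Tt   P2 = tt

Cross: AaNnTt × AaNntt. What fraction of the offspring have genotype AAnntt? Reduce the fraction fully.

P(AAnntt) = 1/32

AaNnTt gametes: ANT×1, ANt×1, AnT×1, Ant×1, aNT×1, aNt×1, anT×1, ant×1
AaNntt gametes: ANt×2, Ant×2, aNt×2, ant×2
AaNnTt×AaNntt grid (8·8=64): AANNTt=2 AANNtt=2 AANnTt=4 AANntt=4 AAnnTt=2 AAnntt=2 AaNNTt=4 AaNNtt=4 AaNnTt=8 AaNntt=8 AannTt=4 Aanntt=4 aaNNTt=2 aaNNtt=2 aaNnTt=4 aaNntt=4 aannTt=2 aanntt=2
AAnntt hits 2/64; gcd=2; 2÷2/64÷2 = 1/32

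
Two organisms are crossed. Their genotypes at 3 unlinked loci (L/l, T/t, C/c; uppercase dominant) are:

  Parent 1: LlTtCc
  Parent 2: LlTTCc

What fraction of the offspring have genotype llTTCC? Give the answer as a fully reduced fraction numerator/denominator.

P(llTTCC) = 1/32

LlTtCc gametes: LTC×1, LTc×1, LtC×1, Ltc×1, lTC×1, lTc×1, ltC×1, ltc×1
LlTTCc gametes: LTC×2, LTc×2, lTC×2, lTc×2
LlTtCc×LlTTCc grid (8·8=64): LLTTCC=2 LLTTCc=4 LLTTcc=2 LLTtCC=2 LLTtCc=4 LLTtcc=2 LlTTCC=4 LlTTCc=8 LlTTcc=4 LlTtCC=4 LlTtCc=8 LlTtcc=4 llTTCC=2 llTTCc=4 llTTcc=2 llTtCC=2 llTtCc=4 llTtcc=2
llTTCC hits 2/64; gcd=2; 2÷2/64÷2 = 1/32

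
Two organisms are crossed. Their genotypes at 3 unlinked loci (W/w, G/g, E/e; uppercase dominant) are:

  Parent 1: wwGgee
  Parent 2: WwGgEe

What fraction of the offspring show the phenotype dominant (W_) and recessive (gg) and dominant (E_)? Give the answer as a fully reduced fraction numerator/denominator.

wwGgee gametes: wGe×4, wge×4
WwGgEe gametes: WGE×1, WGe×1, WgE×1, Wge×1, wGE×1, wGe×1, wgE×1, wge×1
wwGgee×WwGgEe grid (8·8=64): WwGGEe=4 WwGGee=4 WwGgEe=8 WwGgee=8 WwggEe=4 Wwggee=4 wwGGEe=4 wwGGee=4 wwGgEe=8 wwGgee=8 wwggEe=4 wwggee=4
W_ gg E_ hits 4/64; gcd=4; 4÷4/64÷4 = 1/16

P(W_ gg E_) = 1/16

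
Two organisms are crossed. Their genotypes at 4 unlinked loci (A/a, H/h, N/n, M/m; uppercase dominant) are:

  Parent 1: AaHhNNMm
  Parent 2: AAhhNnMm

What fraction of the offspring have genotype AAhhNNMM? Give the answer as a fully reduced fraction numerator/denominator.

P(AAhhNNMM) = 1/32

AaHhNNMm gametes: AHNM×2, AHNm×2, AhNM×2, AhNm×2, aHNM×2, aHNm×2, ahNM×2, ahNm×2
AAhhNnMm gametes: AhNM×4, AhNm×4, AhnM×4, Ahnm×4
AaHhNNMm×AAhhNnMm grid (16·16=256): AAHhNNMM=8 AAHhNNMm=16 AAHhNNmm=8 AAHhNnMM=8 AAHhNnMm=16 AAHhNnmm=8 AAhhNNMM=8 AAhhNNMm=16 AAhhNNmm=8 AAhhNnMM=8 AAhhNnMm=16 AAhhNnmm=8 AaHhNNMM=8 AaHhNNMm=16 AaHhNNmm=8 AaHhNnMM=8 AaHhNnMm=16 AaHhNnmm=8 AahhNNMM=8 AahhNNMm=16 AahhNNmm=8 AahhNnMM=8 AahhNnMm=16 AahhNnmm=8
AAhhNNMM hits 8/256; gcd=8; 8÷8/256÷8 = 1/32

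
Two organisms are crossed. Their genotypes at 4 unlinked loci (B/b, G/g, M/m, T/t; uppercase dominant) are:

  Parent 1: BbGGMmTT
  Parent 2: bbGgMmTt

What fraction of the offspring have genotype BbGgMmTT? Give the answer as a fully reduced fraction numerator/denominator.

P(BbGgMmTT) = 1/16

BbGGMmTT gametes: BGMT×4, BGmT×4, bGMT×4, bGmT×4
bbGgMmTt gametes: bGMT×2, bGMt×2, bGmT×2, bGmt×2, bgMT×2, bgMt×2, bgmT×2, bgmt×2
BbGGMmTT×bbGgMmTt grid (16·16=256): BbGGMMTT=8 BbGGMMTt=8 BbGGMmTT=16 BbGGMmTt=16 BbGGmmTT=8 BbGGmmTt=8 BbGgMMTT=8 BbGgMMTt=8 BbGgMmTT=16 BbGgMmTt=16 BbGgmmTT=8 BbGgmmTt=8 bbGGMMTT=8 bbGGMMTt=8 bbGGMmTT=16 bbGGMmTt=16 bbGGmmTT=8 bbGGmmTt=8 bbGgMMTT=8 bbGgMMTt=8 bbGgMmTT=16 bbGgMmTt=16 bbGgmmTT=8 bbGgmmTt=8
BbGgMmTT hits 16/256; gcd=16; 16÷16/256÷16 = 1/16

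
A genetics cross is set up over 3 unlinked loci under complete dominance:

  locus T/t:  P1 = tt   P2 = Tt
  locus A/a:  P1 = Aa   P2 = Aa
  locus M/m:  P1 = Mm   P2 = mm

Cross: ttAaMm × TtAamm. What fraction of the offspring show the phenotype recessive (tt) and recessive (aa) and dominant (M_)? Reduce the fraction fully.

ttAaMm gametes: tAM×2, tAm×2, taM×2, tam×2
TtAamm gametes: TAm×2, Tam×2, tAm×2, tam×2
ttAaMm×TtAamm grid (8·8=64): TtAAMm=4 TtAAmm=4 TtAaMm=8 TtAamm=8 TtaaMm=4 Ttaamm=4 ttAAMm=4 ttAAmm=4 ttAaMm=8 ttAamm=8 ttaaMm=4 ttaamm=4
tt aa M_ hits 4/64; gcd=4; 4÷4/64÷4 = 1/16

P(tt aa M_) = 1/16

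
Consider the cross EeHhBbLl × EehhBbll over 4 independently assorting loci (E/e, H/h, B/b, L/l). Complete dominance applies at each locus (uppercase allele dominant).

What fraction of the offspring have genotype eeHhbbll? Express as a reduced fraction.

P(eeHhbbll) = 1/64

EeHhBbLl gametes: EHBL×1, EHBl×1, EHbL×1, EHbl×1, EhBL×1, EhBl×1, EhbL×1, Ehbl×1, eHBL×1, eHBl×1, eHbL×1, eHbl×1, ehBL×1, ehBl×1, ehbL×1, ehbl×1
EehhBbll gametes: EhBl×4, Ehbl×4, ehBl×4, ehbl×4
EeHhBbLl×EehhBbll grid (16·16=256): EEHhBBLl=4 EEHhBBll=4 EEHhBbLl=8 EEHhBbll=8 EEHhbbLl=4 EEHhbbll=4 EEhhBBLl=4 EEhhBBll=4 EEhhBbLl=8 EEhhBbll=8 EEhhbbLl=4 EEhhbbll=4 EeHhBBLl=8 EeHhBBll=8 EeHhBbLl=16 EeHhBbll=16 EeHhbbLl=8 EeHhbbll=8 EehhBBLl=8 EehhBBll=8 EehhBbLl=16 EehhBbll=16 EehhbbLl=8 Eehhbbll=8 eeHhBBLl=4 eeHhBBll=4 eeHhBbLl=8 eeHhBbll=8 eeHhbbLl=4 eeHhbbll=4 eehhBBLl=4 eehhBBll=4 eehhBbLl=8 eehhBbll=8 eehhbbLl=4 eehhbbll=4
eeHhbbll hits 4/256; gcd=4; 4÷4/256÷4 = 1/64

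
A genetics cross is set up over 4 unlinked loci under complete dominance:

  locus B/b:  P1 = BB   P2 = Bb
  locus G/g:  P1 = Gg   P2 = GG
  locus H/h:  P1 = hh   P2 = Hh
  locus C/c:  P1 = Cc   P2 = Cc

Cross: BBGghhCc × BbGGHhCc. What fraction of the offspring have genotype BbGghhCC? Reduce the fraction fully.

BBGghhCc gametes: BGhC×4, BGhc×4, BghC×4, Bghc×4
BbGGHhCc gametes: BGHC×2, BGHc×2, BGhC×2, BGhc×2, bGHC×2, bGHc×2, bGhC×2, bGhc×2
BBGghhCc×BbGGHhCc grid (16·16=256): BBGGHhCC=8 BBGGHhCc=16 BBGGHhcc=8 BBGGhhCC=8 BBGGhhCc=16 BBGGhhcc=8 BBGgHhCC=8 BBGgHhCc=16 BBGgHhcc=8 BBGghhCC=8 BBGghhCc=16 BBGghhcc=8 BbGGHhCC=8 BbGGHhCc=16 BbGGHhcc=8 BbGGhhCC=8 BbGGhhCc=16 BbGGhhcc=8 BbGgHhCC=8 BbGgHhCc=16 BbGgHhcc=8 BbGghhCC=8 BbGghhCc=16 BbGghhcc=8
BbGghhCC hits 8/256; gcd=8; 8÷8/256÷8 = 1/32

P(BbGghhCC) = 1/32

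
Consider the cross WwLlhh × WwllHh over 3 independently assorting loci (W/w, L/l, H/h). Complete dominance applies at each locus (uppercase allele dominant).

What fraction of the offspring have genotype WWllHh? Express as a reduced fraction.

P(WWllHh) = 1/16

WwLlhh gametes: WLh×2, Wlh×2, wLh×2, wlh×2
WwllHh gametes: WlH×2, Wlh×2, wlH×2, wlh×2
WwLlhh×WwllHh grid (8·8=64): WWLlHh=4 WWLlhh=4 WWllHh=4 WWllhh=4 WwLlHh=8 WwLlhh=8 WwllHh=8 Wwllhh=8 wwLlHh=4 wwLlhh=4 wwllHh=4 wwllhh=4
WWllHh hits 4/64; gcd=4; 4÷4/64÷4 = 1/16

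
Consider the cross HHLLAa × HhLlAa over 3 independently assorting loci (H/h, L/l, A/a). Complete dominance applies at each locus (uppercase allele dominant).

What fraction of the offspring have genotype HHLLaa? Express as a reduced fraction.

HHLLAa gametes: HLA×4, HLa×4
HhLlAa gametes: HLA×1, HLa×1, HlA×1, Hla×1, hLA×1, hLa×1, hlA×1, hla×1
HHLLAa×HhLlAa grid (8·8=64): HHLLAA=4 HHLLAa=8 HHLLaa=4 HHLlAA=4 HHLlAa=8 HHLlaa=4 HhLLAA=4 HhLLAa=8 HhLLaa=4 HhLlAA=4 HhLlAa=8 HhLlaa=4
HHLLaa hits 4/64; gcd=4; 4÷4/64÷4 = 1/16

P(HHLLaa) = 1/16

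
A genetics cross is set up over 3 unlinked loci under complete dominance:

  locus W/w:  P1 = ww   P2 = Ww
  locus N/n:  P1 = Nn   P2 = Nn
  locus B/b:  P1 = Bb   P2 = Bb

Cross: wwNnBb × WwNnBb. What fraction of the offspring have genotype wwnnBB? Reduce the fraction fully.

P(wwnnBB) = 1/32

wwNnBb gametes: wNB×2, wNb×2, wnB×2, wnb×2
WwNnBb gametes: WNB×1, WNb×1, WnB×1, Wnb×1, wNB×1, wNb×1, wnB×1, wnb×1
wwNnBb×WwNnBb grid (8·8=64): WwNNBB=2 WwNNBb=4 WwNNbb=2 WwNnBB=4 WwNnBb=8 WwNnbb=4 WwnnBB=2 WwnnBb=4 Wwnnbb=2 wwNNBB=2 wwNNBb=4 wwNNbb=2 wwNnBB=4 wwNnBb=8 wwNnbb=4 wwnnBB=2 wwnnBb=4 wwnnbb=2
wwnnBB hits 2/64; gcd=2; 2÷2/64÷2 = 1/32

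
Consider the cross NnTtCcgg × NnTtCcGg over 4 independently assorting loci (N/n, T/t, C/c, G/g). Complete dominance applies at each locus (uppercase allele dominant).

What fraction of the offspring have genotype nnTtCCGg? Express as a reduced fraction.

NnTtCcgg gametes: NTCg×2, NTcg×2, NtCg×2, Ntcg×2, nTCg×2, nTcg×2, ntCg×2, ntcg×2
NnTtCcGg gametes: NTCG×1, NTCg×1, NTcG×1, NTcg×1, NtCG×1, NtCg×1, NtcG×1, Ntcg×1, nTCG×1, nTCg×1, nTcG×1, nTcg×1, ntCG×1, ntCg×1, ntcG×1, ntcg×1
NnTtCcgg×NnTtCcGg grid (16·16=256): NNTTCCGg=2 NNTTCCgg=2 NNTTCcGg=4 NNTTCcgg=4 NNTTccGg=2 NNTTccgg=2 NNTtCCGg=4 NNTtCCgg=4 NNTtCcGg=8 NNTtCcgg=8 NNTtccGg=4 NNTtccgg=4 NNttCCGg=2 NNttCCgg=2 NNttCcGg=4 NNttCcgg=4 NNttccGg=2 NNttccgg=2 NnTTCCGg=4 NnTTCCgg=4 NnTTCcGg=8 NnTTCcgg=8 NnTTccGg=4 NnTTccgg=4 NnTtCCGg=8 NnTtCCgg=8 NnTtCcGg=16 NnTtCcgg=16 NnTtccGg=8 NnTtccgg=8 NnttCCGg=4 NnttCCgg=4 NnttCcGg=8 NnttCcgg=8 NnttccGg=4 Nnttccgg=4 nnTTCCGg=2 nnTTCCgg=2 nnTTCcGg=4 nnTTCcgg=4 nnTTccGg=2 nnTTccgg=2 nnTtCCGg=4 nnTtCCgg=4 nnTtCcGg=8 nnTtCcgg=8 nnTtccGg=4 nnTtccgg=4 nnttCCGg=2 nnttCCgg=2 nnttCcGg=4 nnttCcgg=4 nnttccGg=2 nnttccgg=2
nnTtCCGg hits 4/256; gcd=4; 4÷4/256÷4 = 1/64

P(nnTtCCGg) = 1/64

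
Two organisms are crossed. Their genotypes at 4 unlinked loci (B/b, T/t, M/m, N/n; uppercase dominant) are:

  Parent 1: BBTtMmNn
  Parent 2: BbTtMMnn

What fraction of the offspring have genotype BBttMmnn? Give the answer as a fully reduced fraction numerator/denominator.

BBTtMmNn gametes: BTMN×2, BTMn×2, BTmN×2, BTmn×2, BtMN×2, BtMn×2, BtmN×2, Btmn×2
BbTtMMnn gametes: BTMn×4, BtMn×4, bTMn×4, btMn×4
BBTtMmNn×BbTtMMnn grid (16·16=256): BBTTMMNn=8 BBTTMMnn=8 BBTTMmNn=8 BBTTMmnn=8 BBTtMMNn=16 BBTtMMnn=16 BBTtMmNn=16 BBTtMmnn=16 BBttMMNn=8 BBttMMnn=8 BBttMmNn=8 BBttMmnn=8 BbTTMMNn=8 BbTTMMnn=8 BbTTMmNn=8 BbTTMmnn=8 BbTtMMNn=16 BbTtMMnn=16 BbTtMmNn=16 BbTtMmnn=16 BbttMMNn=8 BbttMMnn=8 BbttMmNn=8 BbttMmnn=8
BBttMmnn hits 8/256; gcd=8; 8÷8/256÷8 = 1/32

P(BBttMmnn) = 1/32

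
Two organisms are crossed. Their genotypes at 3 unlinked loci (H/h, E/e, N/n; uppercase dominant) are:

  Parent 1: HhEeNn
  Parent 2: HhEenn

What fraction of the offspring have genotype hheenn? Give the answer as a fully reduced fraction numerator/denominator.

P(hheenn) = 1/32

HhEeNn gametes: HEN×1, HEn×1, HeN×1, Hen×1, hEN×1, hEn×1, heN×1, hen×1
HhEenn gametes: HEn×2, Hen×2, hEn×2, hen×2
HhEeNn×HhEenn grid (8·8=64): HHEENn=2 HHEEnn=2 HHEeNn=4 HHEenn=4 HHeeNn=2 HHeenn=2 HhEENn=4 HhEEnn=4 HhEeNn=8 HhEenn=8 HheeNn=4 Hheenn=4 hhEENn=2 hhEEnn=2 hhEeNn=4 hhEenn=4 hheeNn=2 hheenn=2
hheenn hits 2/64; gcd=2; 2÷2/64÷2 = 1/32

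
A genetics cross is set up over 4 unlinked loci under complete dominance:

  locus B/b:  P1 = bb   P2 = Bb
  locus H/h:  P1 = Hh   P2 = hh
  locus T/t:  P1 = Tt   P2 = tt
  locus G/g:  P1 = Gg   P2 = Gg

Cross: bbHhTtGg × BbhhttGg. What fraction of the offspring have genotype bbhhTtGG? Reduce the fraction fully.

P(bbhhTtGG) = 1/32

bbHhTtGg gametes: bHTG×2, bHTg×2, bHtG×2, bHtg×2, bhTG×2, bhTg×2, bhtG×2, bhtg×2
BbhhttGg gametes: BhtG×4, Bhtg×4, bhtG×4, bhtg×4
bbHhTtGg×BbhhttGg grid (16·16=256): BbHhTtGG=8 BbHhTtGg=16 BbHhTtgg=8 BbHhttGG=8 BbHhttGg=16 BbHhttgg=8 BbhhTtGG=8 BbhhTtGg=16 BbhhTtgg=8 BbhhttGG=8 BbhhttGg=16 Bbhhttgg=8 bbHhTtGG=8 bbHhTtGg=16 bbHhTtgg=8 bbHhttGG=8 bbHhttGg=16 bbHhttgg=8 bbhhTtGG=8 bbhhTtGg=16 bbhhTtgg=8 bbhhttGG=8 bbhhttGg=16 bbhhttgg=8
bbhhTtGG hits 8/256; gcd=8; 8÷8/256÷8 = 1/32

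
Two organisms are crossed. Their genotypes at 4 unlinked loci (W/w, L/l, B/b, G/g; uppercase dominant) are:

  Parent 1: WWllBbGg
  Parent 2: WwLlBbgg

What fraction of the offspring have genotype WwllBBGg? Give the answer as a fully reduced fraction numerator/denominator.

WWllBbGg gametes: WlBG×4, WlBg×4, WlbG×4, Wlbg×4
WwLlBbgg gametes: WLBg×2, WLbg×2, WlBg×2, Wlbg×2, wLBg×2, wLbg×2, wlBg×2, wlbg×2
WWllBbGg×WwLlBbgg grid (16·16=256): WWLlBBGg=8 WWLlBBgg=8 WWLlBbGg=16 WWLlBbgg=16 WWLlbbGg=8 WWLlbbgg=8 WWllBBGg=8 WWllBBgg=8 WWllBbGg=16 WWllBbgg=16 WWllbbGg=8 WWllbbgg=8 WwLlBBGg=8 WwLlBBgg=8 WwLlBbGg=16 WwLlBbgg=16 WwLlbbGg=8 WwLlbbgg=8 WwllBBGg=8 WwllBBgg=8 WwllBbGg=16 WwllBbgg=16 WwllbbGg=8 Wwllbbgg=8
WwllBBGg hits 8/256; gcd=8; 8÷8/256÷8 = 1/32

P(WwllBBGg) = 1/32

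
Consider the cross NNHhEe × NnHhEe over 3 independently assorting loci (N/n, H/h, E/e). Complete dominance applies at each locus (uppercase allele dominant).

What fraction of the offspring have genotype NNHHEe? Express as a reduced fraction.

NNHhEe gametes: NHE×2, NHe×2, NhE×2, Nhe×2
NnHhEe gametes: NHE×1, NHe×1, NhE×1, Nhe×1, nHE×1, nHe×1, nhE×1, nhe×1
NNHhEe×NnHhEe grid (8·8=64): NNHHEE=2 NNHHEe=4 NNHHee=2 NNHhEE=4 NNHhEe=8 NNHhee=4 NNhhEE=2 NNhhEe=4 NNhhee=2 NnHHEE=2 NnHHEe=4 NnHHee=2 NnHhEE=4 NnHhEe=8 NnHhee=4 NnhhEE=2 NnhhEe=4 Nnhhee=2
NNHHEe hits 4/64; gcd=4; 4÷4/64÷4 = 1/16

P(NNHHEe) = 1/16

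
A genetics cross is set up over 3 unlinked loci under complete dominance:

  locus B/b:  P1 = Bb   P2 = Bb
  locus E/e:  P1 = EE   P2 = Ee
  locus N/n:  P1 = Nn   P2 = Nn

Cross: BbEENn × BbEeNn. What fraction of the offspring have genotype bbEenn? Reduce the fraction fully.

BbEENn gametes: BEN×2, BEn×2, bEN×2, bEn×2
BbEeNn gametes: BEN×1, BEn×1, BeN×1, Ben×1, bEN×1, bEn×1, beN×1, ben×1
BbEENn×BbEeNn grid (8·8=64): BBEENN=2 BBEENn=4 BBEEnn=2 BBEeNN=2 BBEeNn=4 BBEenn=2 BbEENN=4 BbEENn=8 BbEEnn=4 BbEeNN=4 BbEeNn=8 BbEenn=4 bbEENN=2 bbEENn=4 bbEEnn=2 bbEeNN=2 bbEeNn=4 bbEenn=2
bbEenn hits 2/64; gcd=2; 2÷2/64÷2 = 1/32

P(bbEenn) = 1/32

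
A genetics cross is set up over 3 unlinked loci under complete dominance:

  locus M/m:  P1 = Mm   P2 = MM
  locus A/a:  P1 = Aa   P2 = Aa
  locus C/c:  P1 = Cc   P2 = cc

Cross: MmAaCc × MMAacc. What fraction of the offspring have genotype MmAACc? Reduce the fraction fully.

P(MmAACc) = 1/16

MmAaCc gametes: MAC×1, MAc×1, MaC×1, Mac×1, mAC×1, mAc×1, maC×1, mac×1
MMAacc gametes: MAc×4, Mac×4
MmAaCc×MMAacc grid (8·8=64): MMAACc=4 MMAAcc=4 MMAaCc=8 MMAacc=8 MMaaCc=4 MMaacc=4 MmAACc=4 MmAAcc=4 MmAaCc=8 MmAacc=8 MmaaCc=4 Mmaacc=4
MmAACc hits 4/64; gcd=4; 4÷4/64÷4 = 1/16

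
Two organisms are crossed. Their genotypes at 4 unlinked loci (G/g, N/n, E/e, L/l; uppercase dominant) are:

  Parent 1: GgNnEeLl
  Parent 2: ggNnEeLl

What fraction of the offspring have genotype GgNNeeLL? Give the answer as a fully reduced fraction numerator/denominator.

GgNnEeLl gametes: GNEL×1, GNEl×1, GNeL×1, GNel×1, GnEL×1, GnEl×1, GneL×1, Gnel×1, gNEL×1, gNEl×1, gNeL×1, gNel×1, gnEL×1, gnEl×1, gneL×1, gnel×1
ggNnEeLl gametes: gNEL×2, gNEl×2, gNeL×2, gNel×2, gnEL×2, gnEl×2, gneL×2, gnel×2
GgNnEeLl×ggNnEeLl grid (16·16=256): GgNNEELL=2 GgNNEELl=4 GgNNEEll=2 GgNNEeLL=4 GgNNEeLl=8 GgNNEell=4 GgNNeeLL=2 GgNNeeLl=4 GgNNeell=2 GgNnEELL=4 GgNnEELl=8 GgNnEEll=4 GgNnEeLL=8 GgNnEeLl=16 GgNnEell=8 GgNneeLL=4 GgNneeLl=8 GgNneell=4 GgnnEELL=2 GgnnEELl=4 GgnnEEll=2 GgnnEeLL=4 GgnnEeLl=8 GgnnEell=4 GgnneeLL=2 GgnneeLl=4 Ggnneell=2 ggNNEELL=2 ggNNEELl=4 ggNNEEll=2 ggNNEeLL=4 ggNNEeLl=8 ggNNEell=4 ggNNeeLL=2 ggNNeeLl=4 ggNNeell=2 ggNnEELL=4 ggNnEELl=8 ggNnEEll=4 ggNnEeLL=8 ggNnEeLl=16 ggNnEell=8 ggNneeLL=4 ggNneeLl=8 ggNneell=4 ggnnEELL=2 ggnnEELl=4 ggnnEEll=2 ggnnEeLL=4 ggnnEeLl=8 ggnnEell=4 ggnneeLL=2 ggnneeLl=4 ggnneell=2
GgNNeeLL hits 2/256; gcd=2; 2÷2/256÷2 = 1/128

P(GgNNeeLL) = 1/128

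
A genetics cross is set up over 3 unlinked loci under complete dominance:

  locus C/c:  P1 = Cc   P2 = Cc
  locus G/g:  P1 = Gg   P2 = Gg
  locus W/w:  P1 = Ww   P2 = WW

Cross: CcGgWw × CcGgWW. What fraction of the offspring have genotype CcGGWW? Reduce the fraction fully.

P(CcGGWW) = 1/16

CcGgWw gametes: CGW×1, CGw×1, CgW×1, Cgw×1, cGW×1, cGw×1, cgW×1, cgw×1
CcGgWW gametes: CGW×2, CgW×2, cGW×2, cgW×2
CcGgWw×CcGgWW grid (8·8=64): CCGGWW=2 CCGGWw=2 CCGgWW=4 CCGgWw=4 CCggWW=2 CCggWw=2 CcGGWW=4 CcGGWw=4 CcGgWW=8 CcGgWw=8 CcggWW=4 CcggWw=4 ccGGWW=2 ccGGWw=2 ccGgWW=4 ccGgWw=4 ccggWW=2 ccggWw=2
CcGGWW hits 4/64; gcd=4; 4÷4/64÷4 = 1/16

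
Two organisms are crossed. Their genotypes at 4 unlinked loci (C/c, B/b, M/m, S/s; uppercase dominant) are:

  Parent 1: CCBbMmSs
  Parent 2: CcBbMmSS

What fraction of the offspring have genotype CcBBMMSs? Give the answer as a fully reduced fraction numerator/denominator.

P(CcBBMMSs) = 1/64

CCBbMmSs gametes: CBMS×2, CBMs×2, CBmS×2, CBms×2, CbMS×2, CbMs×2, CbmS×2, Cbms×2
CcBbMmSS gametes: CBMS×2, CBmS×2, CbMS×2, CbmS×2, cBMS×2, cBmS×2, cbMS×2, cbmS×2
CCBbMmSs×CcBbMmSS grid (16·16=256): CCBBMMSS=4 CCBBMMSs=4 CCBBMmSS=8 CCBBMmSs=8 CCBBmmSS=4 CCBBmmSs=4 CCBbMMSS=8 CCBbMMSs=8 CCBbMmSS=16 CCBbMmSs=16 CCBbmmSS=8 CCBbmmSs=8 CCbbMMSS=4 CCbbMMSs=4 CCbbMmSS=8 CCbbMmSs=8 CCbbmmSS=4 CCbbmmSs=4 CcBBMMSS=4 CcBBMMSs=4 CcBBMmSS=8 CcBBMmSs=8 CcBBmmSS=4 CcBBmmSs=4 CcBbMMSS=8 CcBbMMSs=8 CcBbMmSS=16 CcBbMmSs=16 CcBbmmSS=8 CcBbmmSs=8 CcbbMMSS=4 CcbbMMSs=4 CcbbMmSS=8 CcbbMmSs=8 CcbbmmSS=4 CcbbmmSs=4
CcBBMMSs hits 4/256; gcd=4; 4÷4/256÷4 = 1/64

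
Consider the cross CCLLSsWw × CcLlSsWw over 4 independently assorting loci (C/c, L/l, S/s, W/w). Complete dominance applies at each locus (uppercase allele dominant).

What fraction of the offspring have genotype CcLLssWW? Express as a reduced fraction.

P(CcLLssWW) = 1/64

CCLLSsWw gametes: CLSW×4, CLSw×4, CLsW×4, CLsw×4
CcLlSsWw gametes: CLSW×1, CLSw×1, CLsW×1, CLsw×1, ClSW×1, ClSw×1, ClsW×1, Clsw×1, cLSW×1, cLSw×1, cLsW×1, cLsw×1, clSW×1, clSw×1, clsW×1, clsw×1
CCLLSsWw×CcLlSsWw grid (16·16=256): CCLLSSWW=4 CCLLSSWw=8 CCLLSSww=4 CCLLSsWW=8 CCLLSsWw=16 CCLLSsww=8 CCLLssWW=4 CCLLssWw=8 CCLLssww=4 CCLlSSWW=4 CCLlSSWw=8 CCLlSSww=4 CCLlSsWW=8 CCLlSsWw=16 CCLlSsww=8 CCLlssWW=4 CCLlssWw=8 CCLlssww=4 CcLLSSWW=4 CcLLSSWw=8 CcLLSSww=4 CcLLSsWW=8 CcLLSsWw=16 CcLLSsww=8 CcLLssWW=4 CcLLssWw=8 CcLLssww=4 CcLlSSWW=4 CcLlSSWw=8 CcLlSSww=4 CcLlSsWW=8 CcLlSsWw=16 CcLlSsww=8 CcLlssWW=4 CcLlssWw=8 CcLlssww=4
CcLLssWW hits 4/256; gcd=4; 4÷4/256÷4 = 1/64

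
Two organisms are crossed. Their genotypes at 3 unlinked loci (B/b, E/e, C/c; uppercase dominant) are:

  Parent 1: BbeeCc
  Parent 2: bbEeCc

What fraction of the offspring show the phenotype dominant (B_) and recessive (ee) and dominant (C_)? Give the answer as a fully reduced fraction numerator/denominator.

P(B_ ee C_) = 3/16

BbeeCc gametes: BeC×2, Bec×2, beC×2, bec×2
bbEeCc gametes: bEC×2, bEc×2, beC×2, bec×2
BbeeCc×bbEeCc grid (8·8=64): BbEeCC=4 BbEeCc=8 BbEecc=4 BbeeCC=4 BbeeCc=8 Bbeecc=4 bbEeCC=4 bbEeCc=8 bbEecc=4 bbeeCC=4 bbeeCc=8 bbeecc=4
B_ ee C_ hits 12/64; gcd=4; 12÷4/64÷4 = 3/16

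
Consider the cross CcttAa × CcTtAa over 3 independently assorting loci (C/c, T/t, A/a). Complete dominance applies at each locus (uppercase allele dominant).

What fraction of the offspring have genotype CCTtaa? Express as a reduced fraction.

P(CCTtaa) = 1/32

CcttAa gametes: CtA×2, Cta×2, ctA×2, cta×2
CcTtAa gametes: CTA×1, CTa×1, CtA×1, Cta×1, cTA×1, cTa×1, ctA×1, cta×1
CcttAa×CcTtAa grid (8·8=64): CCTtAA=2 CCTtAa=4 CCTtaa=2 CCttAA=2 CCttAa=4 CCttaa=2 CcTtAA=4 CcTtAa=8 CcTtaa=4 CcttAA=4 CcttAa=8 Ccttaa=4 ccTtAA=2 ccTtAa=4 ccTtaa=2 ccttAA=2 ccttAa=4 ccttaa=2
CCTtaa hits 2/64; gcd=2; 2÷2/64÷2 = 1/32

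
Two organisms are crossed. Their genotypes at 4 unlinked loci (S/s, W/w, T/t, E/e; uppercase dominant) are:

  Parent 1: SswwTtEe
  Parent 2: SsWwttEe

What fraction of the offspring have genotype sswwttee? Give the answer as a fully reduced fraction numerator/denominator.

SswwTtEe gametes: SwTE×2, SwTe×2, SwtE×2, Swte×2, swTE×2, swTe×2, swtE×2, swte×2
SsWwttEe gametes: SWtE×2, SWte×2, SwtE×2, Swte×2, sWtE×2, sWte×2, swtE×2, swte×2
SswwTtEe×SsWwttEe grid (16·16=256): SSWwTtEE=4 SSWwTtEe=8 SSWwTtee=4 SSWwttEE=4 SSWwttEe=8 SSWwttee=4 SSwwTtEE=4 SSwwTtEe=8 SSwwTtee=4 SSwwttEE=4 SSwwttEe=8 SSwwttee=4 SsWwTtEE=8 SsWwTtEe=16 SsWwTtee=8 SsWwttEE=8 SsWwttEe=16 SsWwttee=8 SswwTtEE=8 SswwTtEe=16 SswwTtee=8 SswwttEE=8 SswwttEe=16 Sswwttee=8 ssWwTtEE=4 ssWwTtEe=8 ssWwTtee=4 ssWwttEE=4 ssWwttEe=8 ssWwttee=4 sswwTtEE=4 sswwTtEe=8 sswwTtee=4 sswwttEE=4 sswwttEe=8 sswwttee=4
sswwttee hits 4/256; gcd=4; 4÷4/256÷4 = 1/64

P(sswwttee) = 1/64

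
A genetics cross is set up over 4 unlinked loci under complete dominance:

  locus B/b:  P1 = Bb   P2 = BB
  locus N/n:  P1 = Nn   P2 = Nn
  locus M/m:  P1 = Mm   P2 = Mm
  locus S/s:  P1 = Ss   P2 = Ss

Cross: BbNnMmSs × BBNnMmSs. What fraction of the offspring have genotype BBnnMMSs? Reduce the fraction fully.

P(BBnnMMSs) = 1/64

BbNnMmSs gametes: BNMS×1, BNMs×1, BNmS×1, BNms×1, BnMS×1, BnMs×1, BnmS×1, Bnms×1, bNMS×1, bNMs×1, bNmS×1, bNms×1, bnMS×1, bnMs×1, bnmS×1, bnms×1
BBNnMmSs gametes: BNMS×2, BNMs×2, BNmS×2, BNms×2, BnMS×2, BnMs×2, BnmS×2, Bnms×2
BbNnMmSs×BBNnMmSs grid (16·16=256): BBNNMMSS=2 BBNNMMSs=4 BBNNMMss=2 BBNNMmSS=4 BBNNMmSs=8 BBNNMmss=4 BBNNmmSS=2 BBNNmmSs=4 BBNNmmss=2 BBNnMMSS=4 BBNnMMSs=8 BBNnMMss=4 BBNnMmSS=8 BBNnMmSs=16 BBNnMmss=8 BBNnmmSS=4 BBNnmmSs=8 BBNnmmss=4 BBnnMMSS=2 BBnnMMSs=4 BBnnMMss=2 BBnnMmSS=4 BBnnMmSs=8 BBnnMmss=4 BBnnmmSS=2 BBnnmmSs=4 BBnnmmss=2 BbNNMMSS=2 BbNNMMSs=4 BbNNMMss=2 BbNNMmSS=4 BbNNMmSs=8 BbNNMmss=4 BbNNmmSS=2 BbNNmmSs=4 BbNNmmss=2 BbNnMMSS=4 BbNnMMSs=8 BbNnMMss=4 BbNnMmSS=8 BbNnMmSs=16 BbNnMmss=8 BbNnmmSS=4 BbNnmmSs=8 BbNnmmss=4 BbnnMMSS=2 BbnnMMSs=4 BbnnMMss=2 BbnnMmSS=4 BbnnMmSs=8 BbnnMmss=4 BbnnmmSS=2 BbnnmmSs=4 Bbnnmmss=2
BBnnMMSs hits 4/256; gcd=4; 4÷4/256÷4 = 1/64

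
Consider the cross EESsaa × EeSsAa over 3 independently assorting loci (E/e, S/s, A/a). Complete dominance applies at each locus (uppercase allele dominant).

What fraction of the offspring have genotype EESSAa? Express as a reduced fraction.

P(EESSAa) = 1/16

EESsaa gametes: ESa×4, Esa×4
EeSsAa gametes: ESA×1, ESa×1, EsA×1, Esa×1, eSA×1, eSa×1, esA×1, esa×1
EESsaa×EeSsAa grid (8·8=64): EESSAa=4 EESSaa=4 EESsAa=8 EESsaa=8 EEssAa=4 EEssaa=4 EeSSAa=4 EeSSaa=4 EeSsAa=8 EeSsaa=8 EessAa=4 Eessaa=4
EESSAa hits 4/64; gcd=4; 4÷4/64÷4 = 1/16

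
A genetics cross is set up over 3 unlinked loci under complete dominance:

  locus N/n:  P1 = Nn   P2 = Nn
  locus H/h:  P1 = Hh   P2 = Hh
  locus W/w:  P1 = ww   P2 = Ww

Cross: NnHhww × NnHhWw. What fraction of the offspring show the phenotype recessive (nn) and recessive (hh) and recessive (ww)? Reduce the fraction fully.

P(nn hh ww) = 1/32

NnHhww gametes: NHw×2, Nhw×2, nHw×2, nhw×2
NnHhWw gametes: NHW×1, NHw×1, NhW×1, Nhw×1, nHW×1, nHw×1, nhW×1, nhw×1
NnHhww×NnHhWw grid (8·8=64): NNHHWw=2 NNHHww=2 NNHhWw=4 NNHhww=4 NNhhWw=2 NNhhww=2 NnHHWw=4 NnHHww=4 NnHhWw=8 NnHhww=8 NnhhWw=4 Nnhhww=4 nnHHWw=2 nnHHww=2 nnHhWw=4 nnHhww=4 nnhhWw=2 nnhhww=2
nn hh ww hits 2/64; gcd=2; 2÷2/64÷2 = 1/32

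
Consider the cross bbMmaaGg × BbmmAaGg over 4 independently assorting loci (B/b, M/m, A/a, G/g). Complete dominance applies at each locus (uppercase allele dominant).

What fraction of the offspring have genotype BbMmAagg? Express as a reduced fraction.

P(BbMmAagg) = 1/32

bbMmaaGg gametes: bMaG×4, bMag×4, bmaG×4, bmag×4
BbmmAaGg gametes: BmAG×2, BmAg×2, BmaG×2, Bmag×2, bmAG×2, bmAg×2, bmaG×2, bmag×2
bbMmaaGg×BbmmAaGg grid (16·16=256): BbMmAaGG=8 BbMmAaGg=16 BbMmAagg=8 BbMmaaGG=8 BbMmaaGg=16 BbMmaagg=8 BbmmAaGG=8 BbmmAaGg=16 BbmmAagg=8 BbmmaaGG=8 BbmmaaGg=16 Bbmmaagg=8 bbMmAaGG=8 bbMmAaGg=16 bbMmAagg=8 bbMmaaGG=8 bbMmaaGg=16 bbMmaagg=8 bbmmAaGG=8 bbmmAaGg=16 bbmmAagg=8 bbmmaaGG=8 bbmmaaGg=16 bbmmaagg=8
BbMmAagg hits 8/256; gcd=8; 8÷8/256÷8 = 1/32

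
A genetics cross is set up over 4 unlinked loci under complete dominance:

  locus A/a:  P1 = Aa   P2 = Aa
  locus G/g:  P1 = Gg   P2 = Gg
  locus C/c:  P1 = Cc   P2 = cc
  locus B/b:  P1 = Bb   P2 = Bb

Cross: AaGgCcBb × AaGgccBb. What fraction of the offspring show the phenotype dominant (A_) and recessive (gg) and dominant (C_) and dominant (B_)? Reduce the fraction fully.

P(A_ gg C_ B_) = 9/128

AaGgCcBb gametes: AGCB×1, AGCb×1, AGcB×1, AGcb×1, AgCB×1, AgCb×1, AgcB×1, Agcb×1, aGCB×1, aGCb×1, aGcB×1, aGcb×1, agCB×1, agCb×1, agcB×1, agcb×1
AaGgccBb gametes: AGcB×2, AGcb×2, AgcB×2, Agcb×2, aGcB×2, aGcb×2, agcB×2, agcb×2
AaGgCcBb×AaGgccBb grid (16·16=256): AAGGCcBB=2 AAGGCcBb=4 AAGGCcbb=2 AAGGccBB=2 AAGGccBb=4 AAGGccbb=2 AAGgCcBB=4 AAGgCcBb=8 AAGgCcbb=4 AAGgccBB=4 AAGgccBb=8 AAGgccbb=4 AAggCcBB=2 AAggCcBb=4 AAggCcbb=2 AAggccBB=2 AAggccBb=4 AAggccbb=2 AaGGCcBB=4 AaGGCcBb=8 AaGGCcbb=4 AaGGccBB=4 AaGGccBb=8 AaGGccbb=4 AaGgCcBB=8 AaGgCcBb=16 AaGgCcbb=8 AaGgccBB=8 AaGgccBb=16 AaGgccbb=8 AaggCcBB=4 AaggCcBb=8 AaggCcbb=4 AaggccBB=4 AaggccBb=8 Aaggccbb=4 aaGGCcBB=2 aaGGCcBb=4 aaGGCcbb=2 aaGGccBB=2 aaGGccBb=4 aaGGccbb=2 aaGgCcBB=4 aaGgCcBb=8 aaGgCcbb=4 aaGgccBB=4 aaGgccBb=8 aaGgccbb=4 aaggCcBB=2 aaggCcBb=4 aaggCcbb=2 aaggccBB=2 aaggccBb=4 aaggccbb=2
A_ gg C_ B_ hits 18/256; gcd=2; 18÷2/256÷2 = 9/128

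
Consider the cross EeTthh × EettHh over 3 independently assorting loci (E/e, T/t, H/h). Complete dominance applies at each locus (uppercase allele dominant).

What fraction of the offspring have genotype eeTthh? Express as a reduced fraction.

EeTthh gametes: ETh×2, Eth×2, eTh×2, eth×2
EettHh gametes: EtH×2, Eth×2, etH×2, eth×2
EeTthh×EettHh grid (8·8=64): EETtHh=4 EETthh=4 EEttHh=4 EEtthh=4 EeTtHh=8 EeTthh=8 EettHh=8 Eetthh=8 eeTtHh=4 eeTthh=4 eettHh=4 eetthh=4
eeTthh hits 4/64; gcd=4; 4÷4/64÷4 = 1/16

P(eeTthh) = 1/16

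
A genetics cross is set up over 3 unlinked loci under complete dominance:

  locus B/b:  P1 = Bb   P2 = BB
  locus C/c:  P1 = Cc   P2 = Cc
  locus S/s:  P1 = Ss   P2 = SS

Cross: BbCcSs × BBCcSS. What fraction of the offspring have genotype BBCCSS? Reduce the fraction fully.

BbCcSs gametes: BCS×1, BCs×1, BcS×1, Bcs×1, bCS×1, bCs×1, bcS×1, bcs×1
BBCcSS gametes: BCS×4, BcS×4
BbCcSs×BBCcSS grid (8·8=64): BBCCSS=4 BBCCSs=4 BBCcSS=8 BBCcSs=8 BBccSS=4 BBccSs=4 BbCCSS=4 BbCCSs=4 BbCcSS=8 BbCcSs=8 BbccSS=4 BbccSs=4
BBCCSS hits 4/64; gcd=4; 4÷4/64÷4 = 1/16

P(BBCCSS) = 1/16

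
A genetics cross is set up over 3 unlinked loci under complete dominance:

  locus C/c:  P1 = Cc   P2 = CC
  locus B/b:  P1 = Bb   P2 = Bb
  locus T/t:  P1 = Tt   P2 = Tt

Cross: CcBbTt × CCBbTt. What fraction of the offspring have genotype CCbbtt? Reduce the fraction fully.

CcBbTt gametes: CBT×1, CBt×1, CbT×1, Cbt×1, cBT×1, cBt×1, cbT×1, cbt×1
CCBbTt gametes: CBT×2, CBt×2, CbT×2, Cbt×2
CcBbTt×CCBbTt grid (8·8=64): CCBBTT=2 CCBBTt=4 CCBBtt=2 CCBbTT=4 CCBbTt=8 CCBbtt=4 CCbbTT=2 CCbbTt=4 CCbbtt=2 CcBBTT=2 CcBBTt=4 CcBBtt=2 CcBbTT=4 CcBbTt=8 CcBbtt=4 CcbbTT=2 CcbbTt=4 Ccbbtt=2
CCbbtt hits 2/64; gcd=2; 2÷2/64÷2 = 1/32

P(CCbbtt) = 1/32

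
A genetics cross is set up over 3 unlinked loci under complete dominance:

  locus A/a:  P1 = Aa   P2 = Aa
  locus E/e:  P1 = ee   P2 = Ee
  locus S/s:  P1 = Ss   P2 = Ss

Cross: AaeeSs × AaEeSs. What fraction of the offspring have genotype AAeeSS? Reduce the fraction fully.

AaeeSs gametes: AeS×2, Aes×2, aeS×2, aes×2
AaEeSs gametes: AES×1, AEs×1, AeS×1, Aes×1, aES×1, aEs×1, aeS×1, aes×1
AaeeSs×AaEeSs grid (8·8=64): AAEeSS=2 AAEeSs=4 AAEess=2 AAeeSS=2 AAeeSs=4 AAeess=2 AaEeSS=4 AaEeSs=8 AaEess=4 AaeeSS=4 AaeeSs=8 Aaeess=4 aaEeSS=2 aaEeSs=4 aaEess=2 aaeeSS=2 aaeeSs=4 aaeess=2
AAeeSS hits 2/64; gcd=2; 2÷2/64÷2 = 1/32

P(AAeeSS) = 1/32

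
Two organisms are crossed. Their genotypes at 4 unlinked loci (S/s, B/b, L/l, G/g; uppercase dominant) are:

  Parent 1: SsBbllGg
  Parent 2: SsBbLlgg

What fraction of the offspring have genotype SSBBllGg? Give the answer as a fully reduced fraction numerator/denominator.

SsBbllGg gametes: SBlG×2, SBlg×2, SblG×2, Sblg×2, sBlG×2, sBlg×2, sblG×2, sblg×2
SsBbLlgg gametes: SBLg×2, SBlg×2, SbLg×2, Sblg×2, sBLg×2, sBlg×2, sbLg×2, sblg×2
SsBbllGg×SsBbLlgg grid (16·16=256): SSBBLlGg=4 SSBBLlgg=4 SSBBllGg=4 SSBBllgg=4 SSBbLlGg=8 SSBbLlgg=8 SSBbllGg=8 SSBbllgg=8 SSbbLlGg=4 SSbbLlgg=4 SSbbllGg=4 SSbbllgg=4 SsBBLlGg=8 SsBBLlgg=8 SsBBllGg=8 SsBBllgg=8 SsBbLlGg=16 SsBbLlgg=16 SsBbllGg=16 SsBbllgg=16 SsbbLlGg=8 SsbbLlgg=8 SsbbllGg=8 Ssbbllgg=8 ssBBLlGg=4 ssBBLlgg=4 ssBBllGg=4 ssBBllgg=4 ssBbLlGg=8 ssBbLlgg=8 ssBbllGg=8 ssBbllgg=8 ssbbLlGg=4 ssbbLlgg=4 ssbbllGg=4 ssbbllgg=4
SSBBllGg hits 4/256; gcd=4; 4÷4/256÷4 = 1/64

P(SSBBllGg) = 1/64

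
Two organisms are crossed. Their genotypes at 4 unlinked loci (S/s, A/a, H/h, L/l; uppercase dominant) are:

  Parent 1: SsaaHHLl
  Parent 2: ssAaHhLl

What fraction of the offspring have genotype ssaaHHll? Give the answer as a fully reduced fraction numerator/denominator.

SsaaHHLl gametes: SaHL×4, SaHl×4, saHL×4, saHl×4
ssAaHhLl gametes: sAHL×2, sAHl×2, sAhL×2, sAhl×2, saHL×2, saHl×2, sahL×2, sahl×2
SsaaHHLl×ssAaHhLl grid (16·16=256): SsAaHHLL=8 SsAaHHLl=16 SsAaHHll=8 SsAaHhLL=8 SsAaHhLl=16 SsAaHhll=8 SsaaHHLL=8 SsaaHHLl=16 SsaaHHll=8 SsaaHhLL=8 SsaaHhLl=16 SsaaHhll=8 ssAaHHLL=8 ssAaHHLl=16 ssAaHHll=8 ssAaHhLL=8 ssAaHhLl=16 ssAaHhll=8 ssaaHHLL=8 ssaaHHLl=16 ssaaHHll=8 ssaaHhLL=8 ssaaHhLl=16 ssaaHhll=8
ssaaHHll hits 8/256; gcd=8; 8÷8/256÷8 = 1/32

P(ssaaHHll) = 1/32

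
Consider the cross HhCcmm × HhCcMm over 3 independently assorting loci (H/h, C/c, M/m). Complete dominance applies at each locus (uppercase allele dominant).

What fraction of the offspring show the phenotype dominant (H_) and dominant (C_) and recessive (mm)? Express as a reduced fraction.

HhCcmm gametes: HCm×2, Hcm×2, hCm×2, hcm×2
HhCcMm gametes: HCM×1, HCm×1, HcM×1, Hcm×1, hCM×1, hCm×1, hcM×1, hcm×1
HhCcmm×HhCcMm grid (8·8=64): HHCCMm=2 HHCCmm=2 HHCcMm=4 HHCcmm=4 HHccMm=2 HHccmm=2 HhCCMm=4 HhCCmm=4 HhCcMm=8 HhCcmm=8 HhccMm=4 Hhccmm=4 hhCCMm=2 hhCCmm=2 hhCcMm=4 hhCcmm=4 hhccMm=2 hhccmm=2
H_ C_ mm hits 18/64; gcd=2; 18÷2/64÷2 = 9/32

P(H_ C_ mm) = 9/32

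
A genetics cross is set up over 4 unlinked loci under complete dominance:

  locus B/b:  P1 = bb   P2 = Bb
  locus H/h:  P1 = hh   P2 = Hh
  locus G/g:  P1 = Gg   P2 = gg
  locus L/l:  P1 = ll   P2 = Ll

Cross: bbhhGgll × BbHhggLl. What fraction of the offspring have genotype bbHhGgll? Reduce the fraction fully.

P(bbHhGgll) = 1/16

bbhhGgll gametes: bhGl×8, bhgl×8
BbHhggLl gametes: BHgL×2, BHgl×2, BhgL×2, Bhgl×2, bHgL×2, bHgl×2, bhgL×2, bhgl×2
bbhhGgll×BbHhggLl grid (16·16=256): BbHhGgLl=16 BbHhGgll=16 BbHhggLl=16 BbHhggll=16 BbhhGgLl=16 BbhhGgll=16 BbhhggLl=16 Bbhhggll=16 bbHhGgLl=16 bbHhGgll=16 bbHhggLl=16 bbHhggll=16 bbhhGgLl=16 bbhhGgll=16 bbhhggLl=16 bbhhggll=16
bbHhGgll hits 16/256; gcd=16; 16÷16/256÷16 = 1/16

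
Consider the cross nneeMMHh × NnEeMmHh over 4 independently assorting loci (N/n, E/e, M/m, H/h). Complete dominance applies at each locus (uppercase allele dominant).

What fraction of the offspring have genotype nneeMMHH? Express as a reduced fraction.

P(nneeMMHH) = 1/32

nneeMMHh gametes: neMH×8, neMh×8
NnEeMmHh gametes: NEMH×1, NEMh×1, NEmH×1, NEmh×1, NeMH×1, NeMh×1, NemH×1, Nemh×1, nEMH×1, nEMh×1, nEmH×1, nEmh×1, neMH×1, neMh×1, nemH×1, nemh×1
nneeMMHh×NnEeMmHh grid (16·16=256): NnEeMMHH=8 NnEeMMHh=16 NnEeMMhh=8 NnEeMmHH=8 NnEeMmHh=16 NnEeMmhh=8 NneeMMHH=8 NneeMMHh=16 NneeMMhh=8 NneeMmHH=8 NneeMmHh=16 NneeMmhh=8 nnEeMMHH=8 nnEeMMHh=16 nnEeMMhh=8 nnEeMmHH=8 nnEeMmHh=16 nnEeMmhh=8 nneeMMHH=8 nneeMMHh=16 nneeMMhh=8 nneeMmHH=8 nneeMmHh=16 nneeMmhh=8
nneeMMHH hits 8/256; gcd=8; 8÷8/256÷8 = 1/32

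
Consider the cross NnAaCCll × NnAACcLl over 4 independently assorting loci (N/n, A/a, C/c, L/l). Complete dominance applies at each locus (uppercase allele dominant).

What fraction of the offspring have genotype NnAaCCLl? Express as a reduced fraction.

P(NnAaCCLl) = 1/16

NnAaCCll gametes: NACl×4, NaCl×4, nACl×4, naCl×4
NnAACcLl gametes: NACL×2, NACl×2, NAcL×2, NAcl×2, nACL×2, nACl×2, nAcL×2, nAcl×2
NnAaCCll×NnAACcLl grid (16·16=256): NNAACCLl=8 NNAACCll=8 NNAACcLl=8 NNAACcll=8 NNAaCCLl=8 NNAaCCll=8 NNAaCcLl=8 NNAaCcll=8 NnAACCLl=16 NnAACCll=16 NnAACcLl=16 NnAACcll=16 NnAaCCLl=16 NnAaCCll=16 NnAaCcLl=16 NnAaCcll=16 nnAACCLl=8 nnAACCll=8 nnAACcLl=8 nnAACcll=8 nnAaCCLl=8 nnAaCCll=8 nnAaCcLl=8 nnAaCcll=8
NnAaCCLl hits 16/256; gcd=16; 16÷16/256÷16 = 1/16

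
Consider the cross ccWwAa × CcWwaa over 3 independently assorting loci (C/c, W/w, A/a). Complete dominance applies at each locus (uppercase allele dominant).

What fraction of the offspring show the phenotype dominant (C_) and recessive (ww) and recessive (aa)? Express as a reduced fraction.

ccWwAa gametes: cWA×2, cWa×2, cwA×2, cwa×2
CcWwaa gametes: CWa×2, Cwa×2, cWa×2, cwa×2
ccWwAa×CcWwaa grid (8·8=64): CcWWAa=4 CcWWaa=4 CcWwAa=8 CcWwaa=8 CcwwAa=4 Ccwwaa=4 ccWWAa=4 ccWWaa=4 ccWwAa=8 ccWwaa=8 ccwwAa=4 ccwwaa=4
C_ ww aa hits 4/64; gcd=4; 4÷4/64÷4 = 1/16

P(C_ ww aa) = 1/16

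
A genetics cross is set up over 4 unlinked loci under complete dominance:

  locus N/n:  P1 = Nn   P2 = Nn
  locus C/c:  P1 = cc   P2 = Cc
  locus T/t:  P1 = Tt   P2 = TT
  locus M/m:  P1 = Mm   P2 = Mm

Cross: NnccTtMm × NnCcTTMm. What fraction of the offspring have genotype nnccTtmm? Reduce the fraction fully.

NnccTtMm gametes: NcTM×2, NcTm×2, NctM×2, Nctm×2, ncTM×2, ncTm×2, nctM×2, nctm×2
NnCcTTMm gametes: NCTM×2, NCTm×2, NcTM×2, NcTm×2, nCTM×2, nCTm×2, ncTM×2, ncTm×2
NnccTtMm×NnCcTTMm grid (16·16=256): NNCcTTMM=4 NNCcTTMm=8 NNCcTTmm=4 NNCcTtMM=4 NNCcTtMm=8 NNCcTtmm=4 NNccTTMM=4 NNccTTMm=8 NNccTTmm=4 NNccTtMM=4 NNccTtMm=8 NNccTtmm=4 NnCcTTMM=8 NnCcTTMm=16 NnCcTTmm=8 NnCcTtMM=8 NnCcTtMm=16 NnCcTtmm=8 NnccTTMM=8 NnccTTMm=16 NnccTTmm=8 NnccTtMM=8 NnccTtMm=16 NnccTtmm=8 nnCcTTMM=4 nnCcTTMm=8 nnCcTTmm=4 nnCcTtMM=4 nnCcTtMm=8 nnCcTtmm=4 nnccTTMM=4 nnccTTMm=8 nnccTTmm=4 nnccTtMM=4 nnccTtMm=8 nnccTtmm=4
nnccTtmm hits 4/256; gcd=4; 4÷4/256÷4 = 1/64

P(nnccTtmm) = 1/64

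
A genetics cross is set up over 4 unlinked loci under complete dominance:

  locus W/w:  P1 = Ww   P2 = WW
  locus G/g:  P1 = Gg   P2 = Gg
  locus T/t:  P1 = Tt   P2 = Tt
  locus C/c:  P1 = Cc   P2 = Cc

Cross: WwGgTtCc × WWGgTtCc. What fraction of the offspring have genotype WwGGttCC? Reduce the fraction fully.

P(WwGGttCC) = 1/128

WwGgTtCc gametes: WGTC×1, WGTc×1, WGtC×1, WGtc×1, WgTC×1, WgTc×1, WgtC×1, Wgtc×1, wGTC×1, wGTc×1, wGtC×1, wGtc×1, wgTC×1, wgTc×1, wgtC×1, wgtc×1
WWGgTtCc gametes: WGTC×2, WGTc×2, WGtC×2, WGtc×2, WgTC×2, WgTc×2, WgtC×2, Wgtc×2
WwGgTtCc×WWGgTtCc grid (16·16=256): WWGGTTCC=2 WWGGTTCc=4 WWGGTTcc=2 WWGGTtCC=4 WWGGTtCc=8 WWGGTtcc=4 WWGGttCC=2 WWGGttCc=4 WWGGttcc=2 WWGgTTCC=4 WWGgTTCc=8 WWGgTTcc=4 WWGgTtCC=8 WWGgTtCc=16 WWGgTtcc=8 WWGgttCC=4 WWGgttCc=8 WWGgttcc=4 WWggTTCC=2 WWggTTCc=4 WWggTTcc=2 WWggTtCC=4 WWggTtCc=8 WWggTtcc=4 WWggttCC=2 WWggttCc=4 WWggttcc=2 WwGGTTCC=2 WwGGTTCc=4 WwGGTTcc=2 WwGGTtCC=4 WwGGTtCc=8 WwGGTtcc=4 WwGGttCC=2 WwGGttCc=4 WwGGttcc=2 WwGgTTCC=4 WwGgTTCc=8 WwGgTTcc=4 WwGgTtCC=8 WwGgTtCc=16 WwGgTtcc=8 WwGgttCC=4 WwGgttCc=8 WwGgttcc=4 WwggTTCC=2 WwggTTCc=4 WwggTTcc=2 WwggTtCC=4 WwggTtCc=8 WwggTtcc=4 WwggttCC=2 WwggttCc=4 Wwggttcc=2
WwGGttCC hits 2/256; gcd=2; 2÷2/256÷2 = 1/128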